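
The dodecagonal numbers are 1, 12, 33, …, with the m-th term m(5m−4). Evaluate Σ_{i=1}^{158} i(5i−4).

6586151

Σ i(5i−4) = 5Σi² − 4Σi over i = 1..158.
Σi = 12561 and Σi² = 1327279.
5·1327279 − 4·12561 = 6586151.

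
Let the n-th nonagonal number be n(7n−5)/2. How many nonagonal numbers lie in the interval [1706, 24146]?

61

The n-th nonagonal number is n(7n−5)/2.
Smallest index with value ≥ 1706: n = 23 (giving 1794).
Largest index with value ≤ 24146: n = 83 (giving 23904).
Indices 23 through 83: 61 terms.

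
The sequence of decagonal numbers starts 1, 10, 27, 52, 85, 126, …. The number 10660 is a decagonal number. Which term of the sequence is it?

Set n(4n−3) = 10660, giving 4n² − 3n − 10660 = 0.
The discriminant is 9 + 16·10660 = 170569, and √170569 = 413.
So n = (3 + 413) / 8 = 416/8 = 52.
Check: 52·(4·52 − 3) = 10660. ✓

52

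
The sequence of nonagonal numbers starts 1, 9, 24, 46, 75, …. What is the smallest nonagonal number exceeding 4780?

4959

Solve n(7n−5)/2 > 4780 for integer n.
The largest n with value ≤ 4780 is 37 (since 4699 ≤ 4780 < 4959), so the first above is n = 38, value 4959.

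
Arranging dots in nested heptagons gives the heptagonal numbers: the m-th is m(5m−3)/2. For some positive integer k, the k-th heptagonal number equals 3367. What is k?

37

Set n(5n−3)/2 = 3367, giving 5n² − 3n − 6734 = 0.
The discriminant is 9 + 40·3367 = 134689, and √134689 = 367.
So n = (3 + 367) / 10 = 370/10 = 37.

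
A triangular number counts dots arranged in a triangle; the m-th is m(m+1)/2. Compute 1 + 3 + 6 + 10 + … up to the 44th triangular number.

Σ i(i+1)/2 = (Σi² + Σi) / 2 over i = 1..44.
Σi = 990 and Σi² = 29370.
(1·29370 + 1·990) / 2 = 30360/2 = 15180.

15180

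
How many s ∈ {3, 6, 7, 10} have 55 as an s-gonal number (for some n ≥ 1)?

2

s = 3: P(3, 10) = 55. ✓
s = 6: P(6, 5) = 45 and P(6, 6) = 66; 55 is not s-gonal.
s = 7: P(7, 5) = 55. ✓
s = 10: P(10, 4) = 52 and P(10, 5) = 85; 55 is not s-gonal.
Hits: s ∈ {3, 7} → 2.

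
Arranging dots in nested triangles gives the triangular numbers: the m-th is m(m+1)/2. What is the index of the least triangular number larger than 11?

Solve n(n+1)/2 > 11 for integer n.
The largest n with value ≤ 11 is 4 (since 10 ≤ 11 < 15), so the first above is n = 5, value 15.

5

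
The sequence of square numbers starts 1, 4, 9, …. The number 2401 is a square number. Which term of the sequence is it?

We need n² = 2401, so n = √2401 = 49.
Check: 49² = 2401. ✓

49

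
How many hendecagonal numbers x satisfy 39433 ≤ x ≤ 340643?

182

The n-th hendecagonal number is n(9n−7)/2.
Smallest index with value ≥ 39433: n = 94 (giving 39433).
Largest index with value ≤ 340643: n = 275 (giving 339350).
Indices 94 through 275: 182 terms.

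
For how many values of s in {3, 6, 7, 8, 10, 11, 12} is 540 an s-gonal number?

2

s = 3: P(3, 32) = 528 and P(3, 33) = 561; 540 is not s-gonal.
s = 6: P(6, 16) = 496 and P(6, 17) = 561; 540 is not s-gonal.
s = 7: P(7, 15) = 540. ✓
s = 8: P(8, 13) = 481 and P(8, 14) = 560; 540 is not s-gonal.
s = 10: P(10, 12) = 540. ✓
s = 11: P(11, 11) = 506 and P(11, 12) = 606; 540 is not s-gonal.
s = 12: P(12, 10) = 460 and P(12, 11) = 561; 540 is not s-gonal.
Hits: s ∈ {7, 10} → 2.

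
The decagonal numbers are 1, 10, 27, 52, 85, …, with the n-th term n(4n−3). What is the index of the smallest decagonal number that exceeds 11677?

55

Solve n(4n−3) > 11677 for integer n.
The largest n with value ≤ 11677 is 54 (since 11502 ≤ 11677 < 11935), so the first above is n = 55, value 11935.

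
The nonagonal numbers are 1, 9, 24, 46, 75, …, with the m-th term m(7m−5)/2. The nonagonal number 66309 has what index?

Set n(7n−5)/2 = 66309, giving 7n² − 5n − 132618 = 0.
The discriminant is 25 + 56·66309 = 3713329, and √3713329 = 1927.
So n = (5 + 1927) / 14 = 1932/14 = 138.
Check: 138·(7·138 − 5)/2 = 66309. ✓

138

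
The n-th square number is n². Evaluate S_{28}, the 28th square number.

784

The 28th square number is n² with n = 28.
28² = 784.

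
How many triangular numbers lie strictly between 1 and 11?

3

The n-th triangular number is n(n+1)/2.
Smallest index with value > 1: n = 2 (giving 3).
Largest index with value < 11: n = 4 (giving 10).
Indices 2 through 4: 3 terms.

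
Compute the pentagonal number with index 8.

8·(3·8 − 1)/2 = 8·23/2 = 92.

92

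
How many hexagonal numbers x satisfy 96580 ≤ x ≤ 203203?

The n-th hexagonal number is n(2n−1).
Smallest index with value ≥ 96580: n = 220 (giving 96580).
Largest index with value ≤ 203203: n = 319 (giving 203203).
Indices 220 through 319: 100 terms.

100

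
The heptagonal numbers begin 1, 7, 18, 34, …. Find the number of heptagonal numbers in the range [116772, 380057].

The n-th heptagonal number is n(5n−3)/2.
Smallest index with value ≥ 116772: n = 217 (giving 117397).
Largest index with value ≤ 380057: n = 390 (giving 379665).
Indices 217 through 390: 174 terms.

174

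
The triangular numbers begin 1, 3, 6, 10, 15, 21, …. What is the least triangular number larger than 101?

105

Solve n(n+1)/2 > 101 for integer n.
The largest n with value ≤ 101 is 13 (since 91 ≤ 101 < 105), so the first above is n = 14, value 105.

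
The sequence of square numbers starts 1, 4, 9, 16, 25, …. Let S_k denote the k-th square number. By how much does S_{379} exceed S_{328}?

379² = 143641 and 328² = 107584.
Difference: 143641 − 107584 = 36057.

36057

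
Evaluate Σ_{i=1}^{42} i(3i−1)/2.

37926

Σ i(3i−1)/2 = (3Σi² − Σi) / 2 over i = 1..42.
Σi = 903 and Σi² = 25585.
(3·25585 − 1·903) / 2 = 75852/2 = 37926.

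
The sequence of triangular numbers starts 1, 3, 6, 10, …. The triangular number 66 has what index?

11

Set n(n+1)/2 = 66, giving n² + n − 132 = 0.
The discriminant is 1 + 8·66 = 529, and √529 = 23.
So n = (-1 + 23) / 2 = 22/2 = 11.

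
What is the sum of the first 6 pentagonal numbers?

126

Σ i(3i−1)/2 = (3Σi² − Σi) / 2 over i = 1..6.
Σi = 21 and Σi² = 91.
(3·91 − 1·21) / 2 = 252/2 = 126.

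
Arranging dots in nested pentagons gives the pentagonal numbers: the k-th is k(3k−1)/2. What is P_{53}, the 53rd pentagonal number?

4187

The 53rd pentagonal number is n(3n−1)/2 with n = 53.
53·(3·53 − 1)/2 = 53·158/2 = 53·79 = 4187.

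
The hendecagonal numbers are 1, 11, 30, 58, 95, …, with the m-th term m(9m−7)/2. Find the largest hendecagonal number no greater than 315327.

315085

Solve n(9n−7)/2 ≤ 315327 for integer n.
n = 265 gives 315085 ≤ 315327, while n = 266 gives 317471 > 315327; so the answer is 315085.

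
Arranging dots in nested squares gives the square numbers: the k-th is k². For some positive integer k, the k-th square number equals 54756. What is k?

234

We need n² = 54756, so n = √54756 = 234.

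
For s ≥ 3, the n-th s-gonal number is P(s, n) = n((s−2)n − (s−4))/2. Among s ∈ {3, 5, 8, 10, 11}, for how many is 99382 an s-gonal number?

s = 3: P(3, 445) = 99235 and P(3, 446) = 99681; 99382 is not s-gonal.
s = 5: P(5, 257) = 98945 and P(5, 258) = 99717; 99382 is not s-gonal.
s = 8: P(8, 182) = 99008 and P(8, 183) = 100101; 99382 is not s-gonal.
s = 10: P(10, 158) = 99382. ✓
s = 11: P(11, 148) = 98050 and P(11, 149) = 99383; 99382 is not s-gonal.
Hits: s ∈ {10} → 1.

1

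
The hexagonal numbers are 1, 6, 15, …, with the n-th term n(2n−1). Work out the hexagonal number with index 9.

The 9th hexagonal number is n(2n−1) with n = 9.
9·(2·9 − 1) = 9·17 = 153.

153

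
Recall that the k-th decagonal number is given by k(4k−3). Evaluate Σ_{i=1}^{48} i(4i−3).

148568

Σ i(4i−3) = 4Σi² − 3Σi over i = 1..48.
Σi = 1176 and Σi² = 38024.
4·38024 − 3·1176 = 148568.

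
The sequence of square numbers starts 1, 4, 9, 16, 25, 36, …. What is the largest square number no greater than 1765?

Solve n² ≤ 1765 for integer n.
n = 42 gives 1764 ≤ 1765, while n = 43 gives 1849 > 1765; so the answer is 1764.

1764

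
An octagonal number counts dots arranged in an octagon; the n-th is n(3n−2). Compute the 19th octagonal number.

The 19th octagonal number is n(3n−2) with n = 19.
19·(3·19 − 2) = 19·55 = 1045.

1045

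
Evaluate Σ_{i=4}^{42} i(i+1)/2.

13234

Σ i(i+1)/2 = (Σi² + Σi) / 2 over i = 4..42.
Σi = 903 − 6 = 897 and Σi² = 25585 − 14 = 25571.
(1·25571 + 1·897) / 2 = 26468/2 = 13234.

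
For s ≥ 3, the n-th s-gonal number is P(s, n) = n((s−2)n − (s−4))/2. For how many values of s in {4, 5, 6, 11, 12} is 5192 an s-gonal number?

1

s = 4: P(4, 72) = 5184 and P(4, 73) = 5329; 5192 is not s-gonal.
s = 5: P(5, 59) = 5192. ✓
s = 6: P(6, 51) = 5151 and P(6, 52) = 5356; 5192 is not s-gonal.
s = 11: P(11, 34) = 5083 and P(11, 35) = 5390; 5192 is not s-gonal.
s = 12: P(12, 32) = 4992 and P(12, 33) = 5313; 5192 is not s-gonal.
Hits: s ∈ {5} → 1.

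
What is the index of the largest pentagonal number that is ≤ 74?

7

Solve n(3n−1)/2 ≤ 74 for integer n.
n = 7 gives 70 ≤ 74, while n = 8 gives 92 > 74; so the answer is index 7.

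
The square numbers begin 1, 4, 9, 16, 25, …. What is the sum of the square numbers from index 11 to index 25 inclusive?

Σ_{i=11}^{25} i² = 5525 − 385 = 5140.

5140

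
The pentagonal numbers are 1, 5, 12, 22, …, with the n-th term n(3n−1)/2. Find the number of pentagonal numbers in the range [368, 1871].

20

The n-th pentagonal number is n(3n−1)/2.
Smallest index with value ≥ 368: n = 16 (giving 376).
Largest index with value ≤ 1871: n = 35 (giving 1820).
Indices 16 through 35: 20 terms.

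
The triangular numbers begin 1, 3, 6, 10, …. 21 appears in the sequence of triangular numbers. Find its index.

Set n(n+1)/2 = 21, giving n² + n − 42 = 0.
The discriminant is 1 + 8·21 = 169, and √169 = 13.
So n = (-1 + 13) / 2 = 12/2 = 6.

6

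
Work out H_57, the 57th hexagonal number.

The 57th hexagonal number is n(2n−1) with n = 57.
57·(2·57 − 1) = 57·113 = 6441.

6441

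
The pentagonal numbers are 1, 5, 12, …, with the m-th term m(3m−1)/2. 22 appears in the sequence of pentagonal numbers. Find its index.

4

Set n(3n−1)/2 = 22, giving 3n² − n − 44 = 0.
The discriminant is 1 + 24·22 = 529, and √529 = 23.
So n = (1 + 23) / 6 = 24/6 = 4.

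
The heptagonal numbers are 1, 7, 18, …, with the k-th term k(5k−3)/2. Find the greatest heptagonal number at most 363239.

Solve n(5n−3)/2 ≤ 363239 for integer n.
n = 381 gives 362331 ≤ 363239, while n = 382 gives 364237 > 363239; so the answer is 362331.

362331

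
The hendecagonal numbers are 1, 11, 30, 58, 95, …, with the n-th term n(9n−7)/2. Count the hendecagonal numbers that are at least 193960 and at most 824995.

221

The n-th hendecagonal number is n(9n−7)/2.
Smallest index with value ≥ 193960: n = 208 (giving 193960).
Largest index with value ≤ 824995: n = 428 (giving 822830).
Indices 208 through 428: 221 terms.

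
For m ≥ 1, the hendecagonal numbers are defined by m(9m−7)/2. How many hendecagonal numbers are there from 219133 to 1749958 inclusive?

402

The n-th hendecagonal number is n(9n−7)/2.
Smallest index with value ≥ 219133: n = 222 (giving 221001).
Largest index with value ≤ 1749958: n = 623 (giving 1744400).
Indices 222 through 623: 402 terms.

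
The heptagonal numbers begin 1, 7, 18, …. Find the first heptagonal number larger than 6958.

7209

Solve n(5n−3)/2 > 6958 for integer n.
The largest n with value ≤ 6958 is 53 (since 6943 ≤ 6958 < 7209), so the first above is n = 54, value 7209.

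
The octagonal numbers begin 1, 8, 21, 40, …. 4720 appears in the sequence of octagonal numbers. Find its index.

Set n(3n−2) = 4720, giving 3n² − 2n − 4720 = 0.
The discriminant is 4 + 12·4720 = 56644, and √56644 = 238.
So n = (2 + 238) / 6 = 240/6 = 40.
Check: 40·(3·40 − 2) = 4720. ✓

40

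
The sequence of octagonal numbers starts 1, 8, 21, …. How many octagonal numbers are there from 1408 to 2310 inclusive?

The n-th octagonal number is n(3n−2).
Smallest index with value ≥ 1408: n = 22 (giving 1408).
Largest index with value ≤ 2310: n = 28 (giving 2296).
Indices 22 through 28: 7 terms.

7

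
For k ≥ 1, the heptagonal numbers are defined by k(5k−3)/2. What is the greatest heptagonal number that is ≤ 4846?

Solve n(5n−3)/2 ≤ 4846 for integer n.
n = 44 gives 4774 ≤ 4846, while n = 45 gives 4995 > 4846; so the answer is 4774.

4774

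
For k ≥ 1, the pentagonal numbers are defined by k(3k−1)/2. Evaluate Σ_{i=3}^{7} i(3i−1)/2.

Σ i(3i−1)/2 = (3Σi² − Σi) / 2 over i = 3..7.
Σi = 28 − 3 = 25 and Σi² = 140 − 5 = 135.
(3·135 − 1·25) / 2 = 380/2 = 190.

190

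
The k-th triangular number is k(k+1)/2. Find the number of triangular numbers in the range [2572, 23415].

The n-th triangular number is n(n+1)/2.
Smallest index with value ≥ 2572: n = 72 (giving 2628).
Largest index with value ≤ 23415: n = 215 (giving 23220).
Indices 72 through 215: 144 terms.

144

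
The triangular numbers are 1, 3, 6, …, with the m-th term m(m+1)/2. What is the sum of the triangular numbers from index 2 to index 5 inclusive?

34

Σ i(i+1)/2 = (Σi² + Σi) / 2 over i = 2..5.
Σi = 15 − 1 = 14 and Σi² = 55 − 1 = 54.
(1·54 + 1·14) / 2 = 68/2 = 34.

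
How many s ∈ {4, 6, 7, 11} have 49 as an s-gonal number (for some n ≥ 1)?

s = 4: P(4, 7) = 49. ✓
s = 6: P(6, 5) = 45 and P(6, 6) = 66; 49 is not s-gonal.
s = 7: P(7, 4) = 34 and P(7, 5) = 55; 49 is not s-gonal.
s = 11: P(11, 3) = 30 and P(11, 4) = 58; 49 is not s-gonal.
Hits: s ∈ {4} → 1.

1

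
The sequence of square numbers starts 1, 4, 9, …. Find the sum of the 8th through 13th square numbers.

679

Σ_{i=8}^{13} i² = 819 − 140 = 679.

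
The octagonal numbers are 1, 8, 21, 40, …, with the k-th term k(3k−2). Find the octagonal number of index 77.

77·(3·77 − 2) = 77·229 = 17633.

17633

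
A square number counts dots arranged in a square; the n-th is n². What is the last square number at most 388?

361

Solve n² ≤ 388 for integer n.
n = 19 gives 361 ≤ 388, while n = 20 gives 400 > 388; so the answer is 361.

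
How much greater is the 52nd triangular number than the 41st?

517

52·53/2 = 1378 and 41·42/2 = 861.
Difference: 1378 − 861 = 517.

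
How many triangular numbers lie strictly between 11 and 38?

The n-th triangular number is n(n+1)/2.
Smallest index with value > 11: n = 5 (giving 15).
Largest index with value < 38: n = 8 (giving 36).
Indices 5 through 8: 4 terms.

4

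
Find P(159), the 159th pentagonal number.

The 159th pentagonal number is n(3n−1)/2 with n = 159.
159·(3·159 − 1)/2 = 159·476/2 = 159·238 = 37842.

37842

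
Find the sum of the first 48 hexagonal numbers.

74872

Σ i(2i−1) = 2Σi² − Σi over i = 1..48.
Σi = 1176 and Σi² = 38024.
2·38024 − 1·1176 = 74872.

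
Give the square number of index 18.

324

The 18th square number is n² with n = 18.
18² = 324.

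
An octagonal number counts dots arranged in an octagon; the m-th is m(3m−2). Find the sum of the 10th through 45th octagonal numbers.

Σ i(3i−2) = 3Σi² − 2Σi over i = 10..45.
Σi = 1035 − 45 = 990 and Σi² = 31395 − 285 = 31110.
3·31110 − 2·990 = 91350.

91350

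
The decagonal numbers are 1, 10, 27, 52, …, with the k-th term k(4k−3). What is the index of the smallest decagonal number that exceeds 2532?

26

Solve n(4n−3) > 2532 for integer n.
The largest n with value ≤ 2532 is 25 (since 2425 ≤ 2532 < 2626), so the first above is n = 26, value 2626.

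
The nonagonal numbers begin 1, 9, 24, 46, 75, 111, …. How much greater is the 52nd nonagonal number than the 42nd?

3265

52·(7·52 − 5)/2 = 9334 and 42·(7·42 − 5)/2 = 6069.
Difference: 9334 − 6069 = 3265.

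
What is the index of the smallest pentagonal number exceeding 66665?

Solve n(3n−1)/2 > 66665 for integer n.
The largest n with value ≤ 66665 is 210 (since 66045 ≤ 66665 < 66676), so the first above is n = 211, value 66676.

211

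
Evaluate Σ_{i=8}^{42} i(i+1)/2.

Σ i(i+1)/2 = (Σi² + Σi) / 2 over i = 8..42.
Σi = 903 − 28 = 875 and Σi² = 25585 − 140 = 25445.
(1·25445 + 1·875) / 2 = 26320/2 = 13160.

13160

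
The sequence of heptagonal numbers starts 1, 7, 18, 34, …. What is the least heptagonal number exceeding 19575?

Solve n(5n−3)/2 > 19575 for integer n.
The largest n with value ≤ 19575 is 88 (since 19228 ≤ 19575 < 19669), so the first above is n = 89, value 19669.

19669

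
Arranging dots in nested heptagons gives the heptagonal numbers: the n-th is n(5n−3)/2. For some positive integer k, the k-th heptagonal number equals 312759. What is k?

Set n(5n−3)/2 = 312759, giving 5n² − 3n − 625518 = 0.
The discriminant is 9 + 40·312759 = 12510369, and √12510369 = 3537.
So n = (3 + 3537) / 10 = 3540/10 = 354.
Check: 354·(5·354 − 3)/2 = 312759. ✓

354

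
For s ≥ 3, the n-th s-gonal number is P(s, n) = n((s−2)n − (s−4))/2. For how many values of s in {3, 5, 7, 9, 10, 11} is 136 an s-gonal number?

1

s = 3: P(3, 16) = 136. ✓
s = 5: P(5, 9) = 117 and P(5, 10) = 145; 136 is not s-gonal.
s = 7: P(7, 7) = 112 and P(7, 8) = 148; 136 is not s-gonal.
s = 9: P(9, 6) = 111 and P(9, 7) = 154; 136 is not s-gonal.
s = 10: P(10, 6) = 126 and P(10, 7) = 175; 136 is not s-gonal.
s = 11: P(11, 5) = 95 and P(11, 6) = 141; 136 is not s-gonal.
Hits: s ∈ {3} → 1.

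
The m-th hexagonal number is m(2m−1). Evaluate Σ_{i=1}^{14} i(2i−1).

1925

Σ i(2i−1) = 2Σi² − Σi over i = 1..14.
Σi = 105 and Σi² = 1015.
2·1015 − 1·105 = 1925.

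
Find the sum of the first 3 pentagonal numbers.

Σ i(3i−1)/2 = (3Σi² − Σi) / 2 over i = 1..3.
Σi = 6 and Σi² = 14.
(3·14 − 1·6) / 2 = 36/2 = 18.

18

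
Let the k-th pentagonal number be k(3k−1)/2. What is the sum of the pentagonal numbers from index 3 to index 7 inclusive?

190

Σ i(3i−1)/2 = (3Σi² − Σi) / 2 over i = 3..7.
Σi = 28 − 3 = 25 and Σi² = 140 − 5 = 135.
(3·135 − 1·25) / 2 = 380/2 = 190.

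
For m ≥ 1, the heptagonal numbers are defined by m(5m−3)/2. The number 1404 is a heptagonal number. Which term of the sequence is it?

Set n(5n−3)/2 = 1404, giving 5n² − 3n − 2808 = 0.
So n = (3 + 237) / 10 = 240/10 = 24.

24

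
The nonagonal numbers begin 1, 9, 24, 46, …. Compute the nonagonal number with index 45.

The 45th nonagonal number is n(7n−5)/2 with n = 45.
45·(7·45 − 5)/2 = 45·310/2 = 45·155 = 6975.

6975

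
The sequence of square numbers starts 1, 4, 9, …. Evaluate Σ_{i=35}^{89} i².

Σ_{i=35}^{89} i² = 238965 − 13685 = 225280.

225280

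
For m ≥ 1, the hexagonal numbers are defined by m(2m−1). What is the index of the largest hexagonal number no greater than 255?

11

Solve n(2n−1) ≤ 255 for integer n.
n = 11 gives 231 ≤ 255, while n = 12 gives 276 > 255; so the answer is index 11.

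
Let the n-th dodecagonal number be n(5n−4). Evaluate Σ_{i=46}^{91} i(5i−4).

1107151

Σ i(5i−4) = 5Σi² − 4Σi over i = 46..91.
Σi = 4186 − 1035 = 3151 and Σi² = 255346 − 31395 = 223951.
5·223951 − 4·3151 = 1107151.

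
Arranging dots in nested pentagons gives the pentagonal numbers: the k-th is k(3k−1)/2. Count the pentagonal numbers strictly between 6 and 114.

6

The n-th pentagonal number is n(3n−1)/2.
Smallest index with value > 6: n = 3 (giving 12).
Largest index with value < 114: n = 8 (giving 92).
Indices 3 through 8: 6 terms.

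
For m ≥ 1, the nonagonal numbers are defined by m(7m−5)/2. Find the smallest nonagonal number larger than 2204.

Solve n(7n−5)/2 > 2204 for integer n.
The largest n with value ≤ 2204 is 25 (since 2125 ≤ 2204 < 2301), so the first above is n = 26, value 2301.

2301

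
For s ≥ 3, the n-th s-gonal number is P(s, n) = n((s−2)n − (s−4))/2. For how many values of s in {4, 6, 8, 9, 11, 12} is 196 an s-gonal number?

2

s = 4: P(4, 14) = 196. ✓
s = 6: P(6, 10) = 190 and P(6, 11) = 231; 196 is not s-gonal.
s = 8: P(8, 8) = 176 and P(8, 9) = 225; 196 is not s-gonal.
s = 9: P(9, 7) = 154 and P(9, 8) = 204; 196 is not s-gonal.
s = 11: P(11, 7) = 196. ✓
s = 12: P(12, 6) = 156 and P(12, 7) = 217; 196 is not s-gonal.
Hits: s ∈ {4, 11} → 2.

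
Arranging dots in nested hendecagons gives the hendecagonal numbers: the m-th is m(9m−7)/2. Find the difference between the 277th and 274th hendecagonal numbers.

7428

277·(9·277 − 7)/2 = 344311 and 274·(9·274 − 7)/2 = 336883.
Difference: 344311 − 336883 = 7428.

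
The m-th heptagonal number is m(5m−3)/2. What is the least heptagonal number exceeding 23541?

23863

Solve n(5n−3)/2 > 23541 for integer n.
The largest n with value ≤ 23541 is 97 (since 23377 ≤ 23541 < 23863), so the first above is n = 98, value 23863.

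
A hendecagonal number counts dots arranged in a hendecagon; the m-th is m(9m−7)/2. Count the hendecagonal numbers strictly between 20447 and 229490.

159

The n-th hendecagonal number is n(9n−7)/2.
Smallest index with value > 20447: n = 68 (giving 20570).
Largest index with value < 229490: n = 226 (giving 229051).
Indices 68 through 226: 159 terms.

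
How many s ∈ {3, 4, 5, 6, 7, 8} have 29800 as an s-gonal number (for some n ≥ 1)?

s = 3: P(3, 243) = 29646 and P(3, 244) = 29890; 29800 is not s-gonal.
s = 4: P(4, 172) = 29584 and P(4, 173) = 29929; 29800 is not s-gonal.
s = 5: P(5, 141) = 29751 and P(5, 142) = 30175; 29800 is not s-gonal.
s = 6: P(6, 122) = 29646 and P(6, 123) = 30135; 29800 is not s-gonal.
s = 7: P(7, 109) = 29539 and P(7, 110) = 30085; 29800 is not s-gonal.
s = 8: P(8, 100) = 29800. ✓
Hits: s ∈ {8} → 1.

1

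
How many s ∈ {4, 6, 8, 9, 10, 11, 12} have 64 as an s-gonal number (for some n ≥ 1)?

2

s = 4: P(4, 8) = 64. ✓
s = 6: P(6, 5) = 45 and P(6, 6) = 66; 64 is not s-gonal.
s = 8: P(8, 4) = 40 and P(8, 5) = 65; 64 is not s-gonal.
s = 9: P(9, 4) = 46 and P(9, 5) = 75; 64 is not s-gonal.
s = 10: P(10, 4) = 52 and P(10, 5) = 85; 64 is not s-gonal.
s = 11: P(11, 4) = 58 and P(11, 5) = 95; 64 is not s-gonal.
s = 12: P(12, 4) = 64. ✓
Hits: s ∈ {4, 12} → 2.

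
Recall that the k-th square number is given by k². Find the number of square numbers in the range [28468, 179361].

The n-th square number is n².
Smallest index with value ≥ 28468: n = 169 (giving 28561).
Largest index with value ≤ 179361: n = 423 (giving 178929).
Indices 169 through 423: 255 terms.

255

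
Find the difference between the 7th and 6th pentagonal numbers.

19

Consecutive pentagonal numbers differ by 3n − 2: here 3·7 − 2 = 19.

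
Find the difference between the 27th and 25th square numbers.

27² = 729 and 25² = 625.
Difference: 729 − 625 = 104.

104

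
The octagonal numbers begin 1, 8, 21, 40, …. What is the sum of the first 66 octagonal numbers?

Σ i(3i−2) = 3Σi² − 2Σi over i = 1..66.
Σi = 2211 and Σi² = 98021.
3·98021 − 2·2211 = 289641.

289641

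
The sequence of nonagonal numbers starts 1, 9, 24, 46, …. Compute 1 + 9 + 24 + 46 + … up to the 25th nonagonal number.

18525

Σ i(7i−5)/2 = (7Σi² − 5Σi) / 2 over i = 1..25.
Σi = 325 and Σi² = 5525.
(7·5525 − 5·325) / 2 = 37050/2 = 18525.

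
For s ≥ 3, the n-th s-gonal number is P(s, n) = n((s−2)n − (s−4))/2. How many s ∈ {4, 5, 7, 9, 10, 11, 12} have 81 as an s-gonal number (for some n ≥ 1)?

2

s = 4: P(4, 9) = 81. ✓
s = 5: P(5, 7) = 70 and P(5, 8) = 92; 81 is not s-gonal.
s = 7: P(7, 6) = 81. ✓
s = 9: P(9, 5) = 75 and P(9, 6) = 111; 81 is not s-gonal.
s = 10: P(10, 4) = 52 and P(10, 5) = 85; 81 is not s-gonal.
s = 11: P(11, 4) = 58 and P(11, 5) = 95; 81 is not s-gonal.
s = 12: P(12, 4) = 64 and P(12, 5) = 105; 81 is not s-gonal.
Hits: s ∈ {4, 7} → 2.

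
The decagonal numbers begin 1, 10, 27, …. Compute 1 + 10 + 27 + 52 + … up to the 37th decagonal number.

68191

Σ i(4i−3) = 4Σi² − 3Σi over i = 1..37.
Σi = 703 and Σi² = 17575.
4·17575 − 3·703 = 68191.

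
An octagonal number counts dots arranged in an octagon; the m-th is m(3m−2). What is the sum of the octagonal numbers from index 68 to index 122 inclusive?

1520255

Σ i(3i−2) = 3Σi² − 2Σi over i = 68..122.
Σi = 7503 − 2278 = 5225 and Σi² = 612745 − 102510 = 510235.
3·510235 − 2·5225 = 1520255.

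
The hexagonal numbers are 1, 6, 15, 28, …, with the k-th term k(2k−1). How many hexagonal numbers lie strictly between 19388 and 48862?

The n-th hexagonal number is n(2n−1).
Smallest index with value > 19388: n = 99 (giving 19503).
Largest index with value < 48862: n = 156 (giving 48516).
Indices 99 through 156: 58 terms.

58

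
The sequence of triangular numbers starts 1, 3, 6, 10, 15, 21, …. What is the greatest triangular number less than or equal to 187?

171

Solve n(n+1)/2 ≤ 187 for integer n.
n = 18 gives 171 ≤ 187, while n = 19 gives 190 > 187; so the answer is 171.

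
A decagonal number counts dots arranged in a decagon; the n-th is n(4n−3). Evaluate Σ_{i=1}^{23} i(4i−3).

Σ i(4i−3) = 4Σi² − 3Σi over i = 1..23.
Σi = 276 and Σi² = 4324.
4·4324 − 3·276 = 16468.

16468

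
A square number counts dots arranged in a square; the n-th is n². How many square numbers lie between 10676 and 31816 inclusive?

The n-th square number is n².
Smallest index with value ≥ 10676: n = 104 (giving 10816).
Largest index with value ≤ 31816: n = 178 (giving 31684).
Indices 104 through 178: 75 terms.

75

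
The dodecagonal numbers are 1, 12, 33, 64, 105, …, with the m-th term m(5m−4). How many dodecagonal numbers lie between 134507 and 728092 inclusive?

218

The n-th dodecagonal number is n(5n−4).
Smallest index with value ≥ 134507: n = 165 (giving 135465).
Largest index with value ≤ 728092: n = 382 (giving 728092).
Indices 165 through 382: 218 terms.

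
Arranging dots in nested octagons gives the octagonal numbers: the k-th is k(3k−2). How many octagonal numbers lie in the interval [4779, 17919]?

The n-th octagonal number is n(3n−2).
Smallest index with value ≥ 4779: n = 41 (giving 4961).
Largest index with value ≤ 17919: n = 77 (giving 17633).
Indices 41 through 77: 37 terms.

37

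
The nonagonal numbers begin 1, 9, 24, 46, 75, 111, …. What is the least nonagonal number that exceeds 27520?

Solve n(7n−5)/2 > 27520 for integer n.
The largest n with value ≤ 27520 is 89 (since 27501 ≤ 27520 < 28125), so the first above is n = 90, value 28125.

28125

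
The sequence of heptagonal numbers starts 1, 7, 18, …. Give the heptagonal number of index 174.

The 174th heptagonal number is n(5n−3)/2 with n = 174.
174·(5·174 − 3)/2 = 174·867/2 = 75429.

75429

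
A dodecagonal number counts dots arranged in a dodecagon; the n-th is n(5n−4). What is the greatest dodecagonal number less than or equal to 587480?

Solve n(5n−4) ≤ 587480 for integer n.
n = 343 gives 586873 ≤ 587480, while n = 344 gives 590304 > 587480; so the answer is 586873.

586873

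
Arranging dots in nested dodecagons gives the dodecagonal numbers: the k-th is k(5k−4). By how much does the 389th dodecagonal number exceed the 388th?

3881

Consecutive dodecagonal numbers differ by 10n − 9: here 10·389 − 9 = 3881.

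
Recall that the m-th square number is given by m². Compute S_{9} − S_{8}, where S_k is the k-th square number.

17

n² − (n−1)² = 2n − 1, so 9² − 8² = 2·9 − 1 = 17.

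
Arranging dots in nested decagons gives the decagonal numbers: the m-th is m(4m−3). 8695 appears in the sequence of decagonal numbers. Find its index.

47

Set n(4n−3) = 8695, giving 4n² − 3n − 8695 = 0.
So n = (3 + 373) / 8 = 376/8 = 47.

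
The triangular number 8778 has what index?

Set n(n+1)/2 = 8778, giving n² + n − 17556 = 0.
The discriminant is 1 + 8·8778 = 70225, and √70225 = 265.
So n = (-1 + 265) / 2 = 264/2 = 132.
Check: 132·133/2 = 8778. ✓

132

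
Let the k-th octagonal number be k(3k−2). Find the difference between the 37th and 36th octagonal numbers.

Consecutive octagonal numbers differ by 6n − 5: here 6·37 − 5 = 217.

217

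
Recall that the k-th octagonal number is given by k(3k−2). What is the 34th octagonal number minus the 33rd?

Consecutive octagonal numbers differ by 6n − 5: here 6·34 − 5 = 199.

199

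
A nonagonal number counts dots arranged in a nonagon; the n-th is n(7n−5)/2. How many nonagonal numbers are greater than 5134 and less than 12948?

The n-th nonagonal number is n(7n−5)/2.
Smallest index with value > 5134: n = 39 (giving 5226).
Largest index with value < 12948: n = 61 (giving 12871).
Indices 39 through 61: 23 terms.

23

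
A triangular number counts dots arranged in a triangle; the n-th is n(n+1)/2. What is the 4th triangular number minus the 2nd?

7

4·5/2 = 10 and 2·3/2 = 3.
Difference: 10 − 3 = 7.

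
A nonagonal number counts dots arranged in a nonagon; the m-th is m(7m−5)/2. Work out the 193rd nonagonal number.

129889

The 193rd nonagonal number is n(7n−5)/2 with n = 193.
193·(7·193 − 5)/2 = 193·1346/2 = 193·673 = 129889.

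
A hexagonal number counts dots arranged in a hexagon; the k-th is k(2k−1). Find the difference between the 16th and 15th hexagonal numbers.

61

Consecutive hexagonal numbers differ by 4n − 3: here 4·16 − 3 = 61.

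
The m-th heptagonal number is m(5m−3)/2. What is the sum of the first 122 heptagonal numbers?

Σ i(5i−3)/2 = (5Σi² − 3Σi) / 2 over i = 1..122.
Σi = 7503 and Σi² = 612745.
(5·612745 − 3·7503) / 2 = 3041216/2 = 1520608.

1520608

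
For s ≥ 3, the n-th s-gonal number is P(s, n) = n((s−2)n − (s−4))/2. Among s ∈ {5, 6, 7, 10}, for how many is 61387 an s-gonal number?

1

s = 5: P(5, 202) = 61105 and P(5, 203) = 61712; 61387 is not s-gonal.
s = 6: P(6, 175) = 61075 and P(6, 176) = 61776; 61387 is not s-gonal.
s = 7: P(7, 157) = 61387. ✓
s = 10: P(10, 124) = 61132 and P(10, 125) = 62125; 61387 is not s-gonal.
Hits: s ∈ {7} → 1.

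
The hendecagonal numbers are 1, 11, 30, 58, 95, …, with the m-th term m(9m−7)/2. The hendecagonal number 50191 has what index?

106

Set n(9n−7)/2 = 50191, giving 9n² − 7n − 100382 = 0.
The discriminant is 49 + 72·50191 = 3613801, and √3613801 = 1901.
So n = (7 + 1901) / 18 = 1908/18 = 106.
Check: 106·(9·106 − 7)/2 = 50191. ✓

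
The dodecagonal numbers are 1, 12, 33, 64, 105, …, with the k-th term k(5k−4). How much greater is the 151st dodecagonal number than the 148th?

151·(5·151 − 4) = 113401 and 148·(5·148 − 4) = 108928.
Difference: 113401 − 108928 = 4473.

4473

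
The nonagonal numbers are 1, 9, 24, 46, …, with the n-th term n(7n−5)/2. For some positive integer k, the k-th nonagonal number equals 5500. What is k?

40

Set n(7n−5)/2 = 5500, giving 7n² − 5n − 11000 = 0.
So n = (5 + 555) / 14 = 560/14 = 40.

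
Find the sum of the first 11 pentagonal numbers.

726

Σ i(3i−1)/2 = (3Σi² − Σi) / 2 over i = 1..11.
Σi = 66 and Σi² = 506.
(3·506 − 1·66) / 2 = 1452/2 = 726.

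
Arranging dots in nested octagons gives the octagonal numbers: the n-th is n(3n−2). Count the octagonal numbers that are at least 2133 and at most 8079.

26

The n-th octagonal number is n(3n−2).
Smallest index with value ≥ 2133: n = 27 (giving 2133).
Largest index with value ≤ 8079: n = 52 (giving 8008).
Indices 27 through 52: 26 terms.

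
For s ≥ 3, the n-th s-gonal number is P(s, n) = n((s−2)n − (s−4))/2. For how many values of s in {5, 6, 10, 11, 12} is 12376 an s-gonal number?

s = 5: P(5, 91) = 12376. ✓
s = 6: P(6, 78) = 12090 and P(6, 79) = 12403; 12376 is not s-gonal.
s = 10: P(10, 56) = 12376. ✓
s = 11: P(11, 52) = 11986 and P(11, 53) = 12455; 12376 is not s-gonal.
s = 12: P(12, 50) = 12300 and P(12, 51) = 12801; 12376 is not s-gonal.
Hits: s ∈ {5, 10} → 2.

2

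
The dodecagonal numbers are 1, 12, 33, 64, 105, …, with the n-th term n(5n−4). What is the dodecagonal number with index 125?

77625

The 125th dodecagonal number is n(5n−4) with n = 125.
125·(5·125 − 4) = 125·621 = 77625.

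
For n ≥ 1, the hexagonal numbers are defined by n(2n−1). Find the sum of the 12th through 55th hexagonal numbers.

111474

Σ i(2i−1) = 2Σi² − Σi over i = 12..55.
Σi = 1540 − 66 = 1474 and Σi² = 56980 − 506 = 56474.
2·56474 − 1·1474 = 111474.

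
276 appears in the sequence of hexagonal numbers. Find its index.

Set n(2n−1) = 276, giving 2n² − n − 276 = 0.
So n = (1 + 47) / 4 = 48/4 = 12.

12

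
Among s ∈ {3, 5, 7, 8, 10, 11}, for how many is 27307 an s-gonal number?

1

s = 3: P(3, 233) = 27261 and P(3, 234) = 27495; 27307 is not s-gonal.
s = 5: P(5, 135) = 27270 and P(5, 136) = 27676; 27307 is not s-gonal.
s = 7: P(7, 104) = 26884 and P(7, 105) = 27405; 27307 is not s-gonal.
s = 8: P(8, 95) = 26885 and P(8, 96) = 27456; 27307 is not s-gonal.
s = 10: P(10, 83) = 27307. ✓
s = 11: P(11, 78) = 27105 and P(11, 79) = 27808; 27307 is not s-gonal.
Hits: s ∈ {10} → 1.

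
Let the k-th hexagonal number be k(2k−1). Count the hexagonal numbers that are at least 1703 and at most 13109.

52

The n-th hexagonal number is n(2n−1).
Smallest index with value ≥ 1703: n = 30 (giving 1770).
Largest index with value ≤ 13109: n = 81 (giving 13041).
Indices 30 through 81: 52 terms.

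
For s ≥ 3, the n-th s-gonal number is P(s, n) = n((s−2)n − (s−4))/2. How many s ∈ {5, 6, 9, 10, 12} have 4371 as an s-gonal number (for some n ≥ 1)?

s = 5: P(5, 54) = 4347 and P(5, 55) = 4510; 4371 is not s-gonal.
s = 6: P(6, 47) = 4371. ✓
s = 9: P(9, 35) = 4200 and P(9, 36) = 4446; 4371 is not s-gonal.
s = 10: P(10, 33) = 4257 and P(10, 34) = 4522; 4371 is not s-gonal.
s = 12: P(12, 29) = 4089 and P(12, 30) = 4380; 4371 is not s-gonal.
Hits: s ∈ {6} → 1.

1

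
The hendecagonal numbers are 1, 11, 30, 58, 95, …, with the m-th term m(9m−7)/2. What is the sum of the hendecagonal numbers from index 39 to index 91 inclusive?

1051414

Σ i(9i−7)/2 = (9Σi² − 7Σi) / 2 over i = 39..91.
Σi = 4186 − 741 = 3445 and Σi² = 255346 − 19019 = 236327.
(9·236327 − 7·3445) / 2 = 2102828/2 = 1051414.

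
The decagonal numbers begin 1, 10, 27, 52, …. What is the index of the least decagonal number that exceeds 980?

Solve n(4n−3) > 980 for integer n.
The largest n with value ≤ 980 is 16 (since 976 ≤ 980 < 1105), so the first above is n = 17, value 1105.

17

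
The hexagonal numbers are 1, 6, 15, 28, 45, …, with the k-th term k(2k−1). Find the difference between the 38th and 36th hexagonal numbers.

294

38·(2·38 − 1) = 2850 and 36·(2·36 − 1) = 2556.
Difference: 2850 − 2556 = 294.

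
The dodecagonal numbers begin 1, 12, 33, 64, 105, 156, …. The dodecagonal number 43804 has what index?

Set n(5n−4) = 43804, giving 5n² − 4n − 43804 = 0.
So n = (4 + 936) / 10 = 940/10 = 94.

94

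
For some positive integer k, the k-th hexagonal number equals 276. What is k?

Set n(2n−1) = 276, giving 2n² − n − 276 = 0.
So n = (1 + 47) / 4 = 48/4 = 12.
Check: 12·(2·12 − 1) = 276. ✓

12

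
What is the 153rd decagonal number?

153·(4·153 − 3) = 153·609 = 93177.

93177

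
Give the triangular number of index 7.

28

7·8/2 = 56/2 = 28.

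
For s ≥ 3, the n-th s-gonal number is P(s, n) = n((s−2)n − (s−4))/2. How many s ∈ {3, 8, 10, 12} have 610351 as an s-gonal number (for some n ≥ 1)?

s = 3: P(3, 1104) = 609960 and P(3, 1105) = 611065; 610351 is not s-gonal.
s = 8: P(8, 451) = 609301 and P(8, 452) = 612008; 610351 is not s-gonal.
s = 10: P(10, 391) = 610351. ✓
s = 12: P(12, 349) = 607609 and P(12, 350) = 611100; 610351 is not s-gonal.
Hits: s ∈ {10} → 1.

1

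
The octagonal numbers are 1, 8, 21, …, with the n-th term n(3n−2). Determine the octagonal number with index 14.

The 14th octagonal number is n(3n−2) with n = 14.
14·(3·14 − 2) = 14·40 = 560.

560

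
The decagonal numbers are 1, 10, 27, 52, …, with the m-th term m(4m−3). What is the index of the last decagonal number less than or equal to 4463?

Solve n(4n−3) ≤ 4463 for integer n.
n = 33 gives 4257 ≤ 4463, while n = 34 gives 4522 > 4463; so the answer is index 33.

33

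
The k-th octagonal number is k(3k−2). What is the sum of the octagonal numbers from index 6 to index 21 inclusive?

9336

Σ i(3i−2) = 3Σi² − 2Σi over i = 6..21.
Σi = 231 − 15 = 216 and Σi² = 3311 − 55 = 3256.
3·3256 − 2·216 = 9336.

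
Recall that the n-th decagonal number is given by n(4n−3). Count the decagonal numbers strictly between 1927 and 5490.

15

The n-th decagonal number is n(4n−3).
Smallest index with value > 1927: n = 23 (giving 2047).
Largest index with value < 5490: n = 37 (giving 5365).
Indices 23 through 37: 15 terms.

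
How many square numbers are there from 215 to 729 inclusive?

13

The n-th square number is n².
Smallest index with value ≥ 215: n = 15 (giving 225).
Largest index with value ≤ 729: n = 27 (giving 729).
Indices 15 through 27: 13 terms.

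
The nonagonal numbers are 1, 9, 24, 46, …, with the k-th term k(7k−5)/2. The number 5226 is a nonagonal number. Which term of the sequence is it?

39

Set n(7n−5)/2 = 5226, giving 7n² − 5n − 10452 = 0.
The discriminant is 25 + 56·5226 = 292681, and √292681 = 541.
So n = (5 + 541) / 14 = 546/14 = 39.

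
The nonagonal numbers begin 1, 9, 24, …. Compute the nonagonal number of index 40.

40·(7·40 − 5)/2 = 40·275/2 = 5500.

5500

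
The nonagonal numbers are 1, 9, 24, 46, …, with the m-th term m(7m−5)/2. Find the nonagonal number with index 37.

37·(7·37 − 5)/2 = 37·254/2 = 37·127 = 4699.

4699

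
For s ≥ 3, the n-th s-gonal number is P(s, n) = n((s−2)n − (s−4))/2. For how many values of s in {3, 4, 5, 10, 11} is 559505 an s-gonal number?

s = 3: P(3, 1057) = 559153 and P(3, 1058) = 560211; 559505 is not s-gonal.
s = 4: P(4, 748) = 559504 and P(4, 749) = 561001; 559505 is not s-gonal.
s = 5: P(5, 610) = 557845 and P(5, 611) = 559676; 559505 is not s-gonal.
s = 10: P(10, 374) = 558382 and P(10, 375) = 561375; 559505 is not s-gonal.
s = 11: P(11, 353) = 559505. ✓
Hits: s ∈ {11} → 1.

1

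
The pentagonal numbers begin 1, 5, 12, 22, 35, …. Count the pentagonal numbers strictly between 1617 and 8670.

43

The n-th pentagonal number is n(3n−1)/2.
Smallest index with value > 1617: n = 34 (giving 1717).
Largest index with value < 8670: n = 76 (giving 8626).
Indices 34 through 76: 43 terms.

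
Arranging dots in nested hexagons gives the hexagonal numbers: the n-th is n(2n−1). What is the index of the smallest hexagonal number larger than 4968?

Solve n(2n−1) > 4968 for integer n.
The largest n with value ≤ 4968 is 50 (since 4950 ≤ 4968 < 5151), so the first above is n = 51, value 5151.

51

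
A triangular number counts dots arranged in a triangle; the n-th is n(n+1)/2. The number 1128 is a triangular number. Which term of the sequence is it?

47

Set n(n+1)/2 = 1128, giving n² + n − 2256 = 0.
The discriminant is 1 + 8·1128 = 9025, and √9025 = 95.
So n = (-1 + 95) / 2 = 94/2 = 47.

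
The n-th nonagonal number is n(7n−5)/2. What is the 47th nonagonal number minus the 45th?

47·(7·47 − 5)/2 = 7614 and 45·(7·45 − 5)/2 = 6975.
Difference: 7614 − 6975 = 639.

639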